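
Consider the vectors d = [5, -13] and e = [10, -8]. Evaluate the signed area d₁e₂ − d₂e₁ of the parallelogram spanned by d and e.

5·(-8) - (-13)·10 = -40 - (-130) = 90

90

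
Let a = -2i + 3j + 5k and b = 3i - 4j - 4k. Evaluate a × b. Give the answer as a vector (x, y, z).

(8, 7, -1)

i: 3·(-4) - 5·(-4) = -12 - (-20) = 8
j: 5·3 - (-2)·(-4) = 15 - 8 = 7
k: (-2)·(-4) - 3·3 = 8 - 9 = -1
a × b = (8, 7, -1)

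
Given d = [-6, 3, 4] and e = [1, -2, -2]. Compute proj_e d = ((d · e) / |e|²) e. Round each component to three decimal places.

(-2.222, 4.444, 4.444)

d · e = (-6)·1 + 3·(-2) + 4·(-2) = -6 - 6 - 8 = -20
|e|² = 1 + 4 + 4 = 9
proj_e d = (-20/9) · (1, -2, -2) ≈ (-2.222, 4.444, 4.444)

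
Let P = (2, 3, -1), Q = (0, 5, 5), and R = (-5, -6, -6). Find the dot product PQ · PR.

PQ = Q − P = (-2, 2, 6)
PR = R − P = (-7, -9, -5)
PQ · PR = (-2)·(-7) + 2·(-9) + 6·(-5) = 14 - 18 - 30 = -34

-34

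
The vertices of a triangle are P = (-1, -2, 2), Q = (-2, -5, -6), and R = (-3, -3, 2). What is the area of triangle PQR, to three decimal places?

PQ = (-1, -3, -8),  PR = (-2, -1, 0)
i: (-3)·0 - (-8)·(-1) = 0 - 8 = -8
j: (-8)·(-2) - (-1)·0 = 16 - 0 = 16
k: (-1)·(-1) - (-3)·(-2) = 1 - 6 = -5
PQ × PR = (-8, 16, -5)
|PQ × PR| = √345 ≈ 18.5742
area = ½ · 18.5742 ≈ 9.287

9.287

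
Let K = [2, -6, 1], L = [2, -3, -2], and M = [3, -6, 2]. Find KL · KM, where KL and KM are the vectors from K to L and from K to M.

-3

KL = L − K = (0, 3, -3)
KM = M − K = (1, 0, 1)
KL · KM = 0·1 + 3·0 + (-3)·1 = 0 + 0 - 3 = -3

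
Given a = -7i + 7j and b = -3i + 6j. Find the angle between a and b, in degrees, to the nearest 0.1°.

18.4

a · b = (-7)·(-3) + 7·6 = 21 + 42 = 63
|a|² = 49 + 49 = 98,  |a| = √98 ≈ 9.899495
|b|² = 9 + 36 = 45,  |b| = √45 ≈ 6.708204
cos θ = 63 / (9.899495 · 6.708204) ≈ 0.94868
θ = arccos(0.94868) ≈ 18.4°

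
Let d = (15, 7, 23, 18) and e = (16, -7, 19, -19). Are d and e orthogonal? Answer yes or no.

d · e = 15·16 + 7·(-7) + 23·19 + 18·(-19) = 240 - 49 + 437 - 342 = 286
Nonzero, so the vectors are not orthogonal.

no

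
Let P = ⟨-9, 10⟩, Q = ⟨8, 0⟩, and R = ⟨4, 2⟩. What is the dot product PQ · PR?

PQ = Q − P = (17, -10)
PR = R − P = (13, -8)
PQ · PR = 17·13 + (-10)·(-8) = 221 + 80 = 301

301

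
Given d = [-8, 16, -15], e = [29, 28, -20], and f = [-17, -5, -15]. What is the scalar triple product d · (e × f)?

11595

e × f:
i: 28·(-15) - (-20)·(-5) = -420 - 100 = -520
j: (-20)·(-17) - 29·(-15) = 340 - (-435) = 775
k: 29·(-5) - 28·(-17) = -145 - (-476) = 331
e × f = (-520, 775, 331)
d · (e × f) = (-8)·(-520) + 16·775 + (-15)·331 = 4160 + 12400 - 4965 = 11595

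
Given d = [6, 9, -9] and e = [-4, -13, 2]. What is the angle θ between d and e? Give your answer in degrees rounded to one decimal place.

145.3

d · e = 6·(-4) + 9·(-13) + (-9)·2 = -24 - 117 - 18 = -159
|d|² = 36 + 81 + 81 = 198,  |d| = √198 ≈ 14.071247
|e|² = 16 + 169 + 4 = 189,  |e| = √189 ≈ 13.747727
cos θ = -159 / (14.071247 · 13.747727) ≈ -0.82193
θ = arccos(-0.82193) ≈ 145.3°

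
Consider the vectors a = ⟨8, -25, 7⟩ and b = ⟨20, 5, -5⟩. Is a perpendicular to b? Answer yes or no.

yes

a · b = 8·20 + (-25)·5 + 7·(-5) = 160 - 125 - 35 = 0
Zero, so the vectors are orthogonal.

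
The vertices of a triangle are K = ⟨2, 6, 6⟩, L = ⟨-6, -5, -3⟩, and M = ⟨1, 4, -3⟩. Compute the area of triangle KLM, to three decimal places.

KL = (-8, -11, -9),  KM = (-1, -2, -9)
i: (-11)·(-9) - (-9)·(-2) = 99 - 18 = 81
j: (-9)·(-1) - (-8)·(-9) = 9 - 72 = -63
k: (-8)·(-2) - (-11)·(-1) = 16 - 11 = 5
KL × KM = (81, -63, 5)
|KL × KM| = √10555 ≈ 102.7375
area = ½ · 102.7375 ≈ 51.369

51.369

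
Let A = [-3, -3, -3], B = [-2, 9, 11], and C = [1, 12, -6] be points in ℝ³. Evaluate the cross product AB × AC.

AB = (1, 12, 14)
AC = (4, 15, -3)
i: 12·(-3) - 14·15 = -36 - 210 = -246
j: 14·4 - 1·(-3) = 56 - (-3) = 59
k: 1·15 - 12·4 = 15 - 48 = -33
AB × AC = (-246, 59, -33)

(-246, 59, -33)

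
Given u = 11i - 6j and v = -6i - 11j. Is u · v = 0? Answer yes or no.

yes

u · v = 11·(-6) + (-6)·(-11) = -66 + 66 = 0
Zero, so the vectors are orthogonal.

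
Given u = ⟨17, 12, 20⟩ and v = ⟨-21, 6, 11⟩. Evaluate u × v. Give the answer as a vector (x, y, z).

(12, -607, 354)

i: 12·11 - 20·6 = 132 - 120 = 12
j: 20·(-21) - 17·11 = -420 - 187 = -607
k: 17·6 - 12·(-21) = 102 - (-252) = 354
u × v = (12, -607, 354)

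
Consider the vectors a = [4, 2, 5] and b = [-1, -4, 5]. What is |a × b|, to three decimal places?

41.485

i: 2·5 - 5·(-4) = 10 - (-20) = 30
j: 5·(-1) - 4·5 = -5 - 20 = -25
k: 4·(-4) - 2·(-1) = -16 - (-2) = -14
a × b = (30, -25, -14)
|a × b| = √(30² + (-25)² + (-14)²) = √1721 ≈ 41.4849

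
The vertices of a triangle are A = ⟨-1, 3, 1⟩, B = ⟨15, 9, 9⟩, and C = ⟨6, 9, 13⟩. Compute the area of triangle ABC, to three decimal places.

AB = (16, 6, 8),  AC = (7, 6, 12)
i: 6·12 - 8·6 = 72 - 48 = 24
j: 8·7 - 16·12 = 56 - 192 = -136
k: 16·6 - 6·7 = 96 - 42 = 54
AB × AC = (24, -136, 54)
|AB × AC| = √21988 ≈ 148.2835
area = ½ · 148.2835 ≈ 74.142

74.142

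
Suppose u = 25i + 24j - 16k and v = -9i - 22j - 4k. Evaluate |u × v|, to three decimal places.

609.751

i: 24·(-4) - (-16)·(-22) = -96 - 352 = -448
j: (-16)·(-9) - 25·(-4) = 144 - (-100) = 244
k: 25·(-22) - 24·(-9) = -550 - (-216) = -334
u × v = (-448, 244, -334)
|u × v| = √((-448)² + 244² + (-334)²) = √371796 ≈ 609.7508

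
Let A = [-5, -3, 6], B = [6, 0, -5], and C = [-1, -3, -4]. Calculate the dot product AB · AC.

154

AB = B − A = (11, 3, -11)
AC = C − A = (4, 0, -10)
AB · AC = 11·4 + 3·0 + (-11)·(-10) = 44 + 0 + 110 = 154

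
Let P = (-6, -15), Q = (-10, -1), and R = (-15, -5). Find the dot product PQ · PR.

PQ = Q − P = (-4, 14)
PR = R − P = (-9, 10)
PQ · PR = (-4)·(-9) + 14·10 = 36 + 140 = 176

176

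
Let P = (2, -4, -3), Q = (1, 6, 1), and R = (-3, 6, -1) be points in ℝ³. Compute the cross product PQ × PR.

PQ = (-1, 10, 4)
PR = (-5, 10, 2)
i: 10·2 - 4·10 = 20 - 40 = -20
j: 4·(-5) - (-1)·2 = -20 - (-2) = -18
k: (-1)·10 - 10·(-5) = -10 - (-50) = 40
PQ × PR = (-20, -18, 40)

(-20, -18, 40)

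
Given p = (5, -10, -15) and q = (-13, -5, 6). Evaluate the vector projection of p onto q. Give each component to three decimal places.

(5.935, 2.283, -2.739)

p · q = 5·(-13) + (-10)·(-5) + (-15)·6 = -65 + 50 - 90 = -105
|q|² = 169 + 25 + 36 = 230
proj_q p = (-105/230) · (-13, -5, 6) ≈ (5.935, 2.283, -2.739)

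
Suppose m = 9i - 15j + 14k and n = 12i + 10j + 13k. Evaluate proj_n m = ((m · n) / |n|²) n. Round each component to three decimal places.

m · n = 9·12 + (-15)·10 + 14·13 = 108 - 150 + 182 = 140
|n|² = 144 + 100 + 169 = 413
proj_n m = (140/413) · (12, 10, 13) ≈ (4.068, 3.390, 4.407)

(4.068, 3.390, 4.407)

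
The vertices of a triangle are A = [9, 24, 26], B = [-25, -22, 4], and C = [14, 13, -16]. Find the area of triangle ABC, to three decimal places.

AB = (-34, -46, -22),  AC = (5, -11, -42)
i: (-46)·(-42) - (-22)·(-11) = 1932 - 242 = 1690
j: (-22)·5 - (-34)·(-42) = -110 - 1428 = -1538
k: (-34)·(-11) - (-46)·5 = 374 - (-230) = 604
AB × AC = (1690, -1538, 604)
|AB × AC| = √5586360 ≈ 2363.5482
area = ½ · 2363.5482 ≈ 1181.774

1181.774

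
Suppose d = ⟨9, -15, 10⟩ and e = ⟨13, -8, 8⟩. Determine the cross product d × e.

i: (-15)·8 - 10·(-8) = -120 - (-80) = -40
j: 10·13 - 9·8 = 130 - 72 = 58
k: 9·(-8) - (-15)·13 = -72 - (-195) = 123
d × e = (-40, 58, 123)

(-40, 58, 123)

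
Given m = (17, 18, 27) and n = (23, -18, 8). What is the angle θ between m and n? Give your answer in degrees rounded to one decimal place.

75.2

m · n = 17·23 + 18·(-18) + 27·8 = 391 - 324 + 216 = 283
|m|² = 289 + 324 + 729 = 1342,  |m| = √1342 ≈ 36.633318
|n|² = 529 + 324 + 64 = 917,  |n| = √917 ≈ 30.282008
cos θ = 283 / (36.633318 · 30.282008) ≈ 0.25511
θ = arccos(0.25511) ≈ 75.2°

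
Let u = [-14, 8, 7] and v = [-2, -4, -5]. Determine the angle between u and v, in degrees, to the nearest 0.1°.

109.3

u · v = (-14)·(-2) + 8·(-4) + 7·(-5) = 28 - 32 - 35 = -39
|u|² = 196 + 64 + 49 = 309,  |u| = √309 ≈ 17.578396
|v|² = 4 + 16 + 25 = 45,  |v| = √45 ≈ 6.708204
cos θ = -39 / (17.578396 · 6.708204) ≈ -0.33073
θ = arccos(-0.33073) ≈ 109.3°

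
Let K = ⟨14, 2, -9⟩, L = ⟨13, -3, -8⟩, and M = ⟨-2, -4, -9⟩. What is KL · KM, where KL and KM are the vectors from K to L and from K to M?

KL = L − K = (-1, -5, 1)
KM = M − K = (-16, -6, 0)
KL · KM = (-1)·(-16) + (-5)·(-6) + 1·0 = 16 + 30 + 0 = 46

46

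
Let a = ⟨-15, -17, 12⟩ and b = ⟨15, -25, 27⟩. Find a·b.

524

a · b = (-15)·15 + (-17)·(-25) + 12·27 = -225 + 425 + 324 = 524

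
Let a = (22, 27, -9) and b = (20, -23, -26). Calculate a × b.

(-909, 392, -1046)

i: 27·(-26) - (-9)·(-23) = -702 - 207 = -909
j: (-9)·20 - 22·(-26) = -180 - (-572) = 392
k: 22·(-23) - 27·20 = -506 - 540 = -1046
a × b = (-909, 392, -1046)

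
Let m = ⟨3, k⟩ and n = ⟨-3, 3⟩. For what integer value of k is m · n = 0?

3

m · n = 3·(-3) + k·3 = -9 + 3k
Set equal to 0: 3k = 9, so k = 3.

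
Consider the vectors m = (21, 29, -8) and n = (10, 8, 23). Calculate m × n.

i: 29·23 - (-8)·8 = 667 - (-64) = 731
j: (-8)·10 - 21·23 = -80 - 483 = -563
k: 21·8 - 29·10 = 168 - 290 = -122
m × n = (731, -563, -122)

(731, -563, -122)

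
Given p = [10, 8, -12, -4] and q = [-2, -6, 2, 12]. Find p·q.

p · q = 10·(-2) + 8·(-6) + (-12)·2 + (-4)·12 = -20 - 48 - 24 - 48 = -140

-140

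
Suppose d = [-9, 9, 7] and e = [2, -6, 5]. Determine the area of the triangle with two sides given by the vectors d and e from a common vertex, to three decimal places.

55.556

i: 9·5 - 7·(-6) = 45 - (-42) = 87
j: 7·2 - (-9)·5 = 14 - (-45) = 59
k: (-9)·(-6) - 9·2 = 54 - 18 = 36
d × e = (87, 59, 36)
|d × e| = √(87² + 59² + 36²) = √12346 ≈ 111.1126
area = ½ · 111.1126 ≈ 55.556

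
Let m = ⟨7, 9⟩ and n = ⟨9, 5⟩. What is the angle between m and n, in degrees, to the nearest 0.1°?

m · n = 7·9 + 9·5 = 63 + 45 = 108
|m|² = 49 + 81 = 130,  |m| = √130 ≈ 11.401754
|n|² = 81 + 25 = 106,  |n| = √106 ≈ 10.295630
cos θ = 108 / (11.401754 · 10.295630) ≈ 0.92002
θ = arccos(0.92002) ≈ 23.1°

23.1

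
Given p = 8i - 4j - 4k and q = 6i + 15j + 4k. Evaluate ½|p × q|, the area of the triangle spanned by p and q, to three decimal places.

i: (-4)·4 - (-4)·15 = -16 - (-60) = 44
j: (-4)·6 - 8·4 = -24 - 32 = -56
k: 8·15 - (-4)·6 = 120 - (-24) = 144
p × q = (44, -56, 144)
|p × q| = √(44² + (-56)² + 144²) = √25808 ≈ 160.6487
area = ½ · 160.6487 ≈ 80.324

80.324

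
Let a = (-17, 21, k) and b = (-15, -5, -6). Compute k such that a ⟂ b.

25

a · b = (-17)·(-15) + 21·(-5) + k·(-6) = 150 - 6k
Set equal to 0: -6k = -150, so k = 25.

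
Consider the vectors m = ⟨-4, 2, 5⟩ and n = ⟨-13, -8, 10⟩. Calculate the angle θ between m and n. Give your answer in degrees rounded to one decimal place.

m · n = (-4)·(-13) + 2·(-8) + 5·10 = 52 - 16 + 50 = 86
|m|² = 16 + 4 + 25 = 45,  |m| = √45 ≈ 6.708204
|n|² = 169 + 64 + 100 = 333,  |n| = √333 ≈ 18.248288
cos θ = 86 / (6.708204 · 18.248288) ≈ 0.70254
θ = arccos(0.70254) ≈ 45.4°

45.4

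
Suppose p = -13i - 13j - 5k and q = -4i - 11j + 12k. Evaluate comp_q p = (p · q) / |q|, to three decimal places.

8.053

p · q = (-13)·(-4) + (-13)·(-11) + (-5)·12 = 52 + 143 - 60 = 135
|q| = √(16 + 121 + 144) = √281 ≈ 16.7631
comp_q p = 135 / √281 ≈ 8.053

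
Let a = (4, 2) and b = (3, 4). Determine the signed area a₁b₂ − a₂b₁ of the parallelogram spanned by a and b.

10

4·4 - 2·3 = 16 - 6 = 10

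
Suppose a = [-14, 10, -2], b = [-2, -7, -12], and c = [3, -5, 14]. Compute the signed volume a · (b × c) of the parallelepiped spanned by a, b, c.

b × c:
i: (-7)·14 - (-12)·(-5) = -98 - 60 = -158
j: (-12)·3 - (-2)·14 = -36 - (-28) = -8
k: (-2)·(-5) - (-7)·3 = 10 - (-21) = 31
b × c = (-158, -8, 31)
a · (b × c) = (-14)·(-158) + 10·(-8) + (-2)·31 = 2212 - 80 - 62 = 2070

2070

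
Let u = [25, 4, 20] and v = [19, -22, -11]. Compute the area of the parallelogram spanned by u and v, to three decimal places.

988.796

i: 4·(-11) - 20·(-22) = -44 - (-440) = 396
j: 20·19 - 25·(-11) = 380 - (-275) = 655
k: 25·(-22) - 4·19 = -550 - 76 = -626
u × v = (396, 655, -626)
|u × v| = √(396² + 655² + (-626)²) = √977717 ≈ 988.7957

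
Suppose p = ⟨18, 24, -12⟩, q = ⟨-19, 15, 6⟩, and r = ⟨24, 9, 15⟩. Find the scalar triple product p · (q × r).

q × r:
i: 15·15 - 6·9 = 225 - 54 = 171
j: 6·24 - (-19)·15 = 144 - (-285) = 429
k: (-19)·9 - 15·24 = -171 - 360 = -531
q × r = (171, 429, -531)
p · (q × r) = 18·171 + 24·429 + (-12)·(-531) = 3078 + 10296 + 6372 = 19746

19746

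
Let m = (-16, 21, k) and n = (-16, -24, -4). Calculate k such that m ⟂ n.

-62

m · n = (-16)·(-16) + 21·(-24) + k·(-4) = -248 - 4k
Set equal to 0: -4k = 248, so k = -62.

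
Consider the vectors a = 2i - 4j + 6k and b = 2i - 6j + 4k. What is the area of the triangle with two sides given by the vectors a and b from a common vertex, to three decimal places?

10.392

i: (-4)·4 - 6·(-6) = -16 - (-36) = 20
j: 6·2 - 2·4 = 12 - 8 = 4
k: 2·(-6) - (-4)·2 = -12 - (-8) = -4
a × b = (20, 4, -4)
|a × b| = √(20² + 4² + (-4)²) = √432 ≈ 20.7846
area = ½ · 20.7846 ≈ 10.392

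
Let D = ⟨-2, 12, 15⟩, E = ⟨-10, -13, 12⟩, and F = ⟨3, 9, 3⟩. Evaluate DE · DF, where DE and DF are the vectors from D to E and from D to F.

DE = E − D = (-8, -25, -3)
DF = F − D = (5, -3, -12)
DE · DF = (-8)·5 + (-25)·(-3) + (-3)·(-12) = -40 + 75 + 36 = 71

71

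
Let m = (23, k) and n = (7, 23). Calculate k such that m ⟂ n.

-7

m · n = 23·7 + k·23 = 161 + 23k
Set equal to 0: 23k = -161, so k = -7.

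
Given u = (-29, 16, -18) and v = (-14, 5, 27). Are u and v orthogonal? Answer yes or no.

u · v = (-29)·(-14) + 16·5 + (-18)·27 = 406 + 80 - 486 = 0
Zero, so the vectors are orthogonal.

yes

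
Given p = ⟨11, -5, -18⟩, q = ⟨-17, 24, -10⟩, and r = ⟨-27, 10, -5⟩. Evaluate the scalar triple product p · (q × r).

-9749

q × r:
i: 24·(-5) - (-10)·10 = -120 - (-100) = -20
j: (-10)·(-27) - (-17)·(-5) = 270 - 85 = 185
k: (-17)·10 - 24·(-27) = -170 - (-648) = 478
q × r = (-20, 185, 478)
p · (q × r) = 11·(-20) + (-5)·185 + (-18)·478 = -220 - 925 - 8604 = -9749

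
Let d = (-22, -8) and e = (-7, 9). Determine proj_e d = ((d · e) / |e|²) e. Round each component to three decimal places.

(-4.415, 5.677)

d · e = (-22)·(-7) + (-8)·9 = 154 - 72 = 82
|e|² = 49 + 81 = 130
proj_e d = (82/130) · (-7, 9) ≈ (-4.415, 5.677)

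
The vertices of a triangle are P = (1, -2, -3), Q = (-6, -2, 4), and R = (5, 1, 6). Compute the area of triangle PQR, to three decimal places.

47.862

PQ = (-7, 0, 7),  PR = (4, 3, 9)
i: 0·9 - 7·3 = 0 - 21 = -21
j: 7·4 - (-7)·9 = 28 - (-63) = 91
k: (-7)·3 - 0·4 = -21 - 0 = -21
PQ × PR = (-21, 91, -21)
|PQ × PR| = √9163 ≈ 95.7236
area = ½ · 95.7236 ≈ 47.862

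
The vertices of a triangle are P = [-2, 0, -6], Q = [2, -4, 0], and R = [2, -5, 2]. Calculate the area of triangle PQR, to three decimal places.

PQ = (4, -4, 6),  PR = (4, -5, 8)
i: (-4)·8 - 6·(-5) = -32 - (-30) = -2
j: 6·4 - 4·8 = 24 - 32 = -8
k: 4·(-5) - (-4)·4 = -20 - (-16) = -4
PQ × PR = (-2, -8, -4)
|PQ × PR| = √84 ≈ 9.1652
area = ½ · 9.1652 ≈ 4.583

4.583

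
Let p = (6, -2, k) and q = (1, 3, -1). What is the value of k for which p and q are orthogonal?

0

p · q = 6·1 + (-2)·3 + k·(-1) = 0 - 1k
Set equal to 0: -1k = 0, so k = 0.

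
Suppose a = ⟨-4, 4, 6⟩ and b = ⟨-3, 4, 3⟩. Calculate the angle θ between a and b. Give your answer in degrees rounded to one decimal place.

16.9

a · b = (-4)·(-3) + 4·4 + 6·3 = 12 + 16 + 18 = 46
|a|² = 16 + 16 + 36 = 68,  |a| = √68 ≈ 8.246211
|b|² = 9 + 16 + 9 = 34,  |b| = √34 ≈ 5.830952
cos θ = 46 / (8.246211 · 5.830952) ≈ 0.95667
θ = arccos(0.95667) ≈ 16.9°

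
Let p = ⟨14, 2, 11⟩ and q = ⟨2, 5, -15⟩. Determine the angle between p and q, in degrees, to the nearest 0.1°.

116.4

p · q = 14·2 + 2·5 + 11·(-15) = 28 + 10 - 165 = -127
|p|² = 196 + 4 + 121 = 321,  |p| = √321 ≈ 17.916473
|q|² = 4 + 25 + 225 = 254,  |q| = √254 ≈ 15.937377
cos θ = -127 / (17.916473 · 15.937377) ≈ -0.44477
θ = arccos(-0.44477) ≈ 116.4°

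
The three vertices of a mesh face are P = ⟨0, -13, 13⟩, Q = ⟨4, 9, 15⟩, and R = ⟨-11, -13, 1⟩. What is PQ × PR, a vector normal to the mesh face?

PQ = (4, 22, 2)
PR = (-11, 0, -12)
i: 22·(-12) - 2·0 = -264 - 0 = -264
j: 2·(-11) - 4·(-12) = -22 - (-48) = 26
k: 4·0 - 22·(-11) = 0 - (-242) = 242
PQ × PR = (-264, 26, 242)

(-264, 26, 242)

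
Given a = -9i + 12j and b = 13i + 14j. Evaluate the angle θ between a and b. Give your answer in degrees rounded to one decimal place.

79.7

a · b = (-9)·13 + 12·14 = -117 + 168 = 51
|a|² = 81 + 144 = 225,  |a| = √225 ≈ 15.000000
|b|² = 169 + 196 = 365,  |b| = √365 ≈ 19.104973
cos θ = 51 / (15.000000 · 19.104973) ≈ 0.17796
θ = arccos(0.17796) ≈ 79.7°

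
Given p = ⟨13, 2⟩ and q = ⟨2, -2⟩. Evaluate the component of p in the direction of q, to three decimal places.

7.778

p · q = 13·2 + 2·(-2) = 26 - 4 = 22
|q| = √(4 + 4) = √8 ≈ 2.8284
comp_q p = 22 / √8 ≈ 7.778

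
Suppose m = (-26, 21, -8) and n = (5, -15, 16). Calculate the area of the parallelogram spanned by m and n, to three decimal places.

518.900

i: 21·16 - (-8)·(-15) = 336 - 120 = 216
j: (-8)·5 - (-26)·16 = -40 - (-416) = 376
k: (-26)·(-15) - 21·5 = 390 - 105 = 285
m × n = (216, 376, 285)
|m × n| = √(216² + 376² + 285²) = √269257 ≈ 518.8998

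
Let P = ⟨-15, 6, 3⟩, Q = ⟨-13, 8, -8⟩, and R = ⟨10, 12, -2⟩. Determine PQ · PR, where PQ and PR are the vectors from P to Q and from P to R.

117

PQ = Q − P = (2, 2, -11)
PR = R − P = (25, 6, -5)
PQ · PR = 2·25 + 2·6 + (-11)·(-5) = 50 + 12 + 55 = 117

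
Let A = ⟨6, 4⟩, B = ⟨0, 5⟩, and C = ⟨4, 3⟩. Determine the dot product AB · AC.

11

AB = B − A = (-6, 1)
AC = C − A = (-2, -1)
AB · AC = (-6)·(-2) + 1·(-1) = 12 - 1 = 11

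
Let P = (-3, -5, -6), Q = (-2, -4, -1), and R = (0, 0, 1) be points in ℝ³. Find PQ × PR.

PQ = (1, 1, 5)
PR = (3, 5, 7)
i: 1·7 - 5·5 = 7 - 25 = -18
j: 5·3 - 1·7 = 15 - 7 = 8
k: 1·5 - 1·3 = 5 - 3 = 2
PQ × PR = (-18, 8, 2)

(-18, 8, 2)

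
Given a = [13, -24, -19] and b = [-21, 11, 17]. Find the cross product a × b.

(-199, 178, -361)

i: (-24)·17 - (-19)·11 = -408 - (-209) = -199
j: (-19)·(-21) - 13·17 = 399 - 221 = 178
k: 13·11 - (-24)·(-21) = 143 - 504 = -361
a × b = (-199, 178, -361)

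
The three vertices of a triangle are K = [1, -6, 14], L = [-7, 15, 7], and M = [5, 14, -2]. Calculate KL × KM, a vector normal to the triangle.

(-196, -156, -244)

KL = (-8, 21, -7)
KM = (4, 20, -16)
i: 21·(-16) - (-7)·20 = -336 - (-140) = -196
j: (-7)·4 - (-8)·(-16) = -28 - 128 = -156
k: (-8)·20 - 21·4 = -160 - 84 = -244
KL × KM = (-196, -156, -244)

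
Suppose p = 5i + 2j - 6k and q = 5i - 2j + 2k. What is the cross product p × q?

i: 2·2 - (-6)·(-2) = 4 - 12 = -8
j: (-6)·5 - 5·2 = -30 - 10 = -40
k: 5·(-2) - 2·5 = -10 - 10 = -20
p × q = (-8, -40, -20)

(-8, -40, -20)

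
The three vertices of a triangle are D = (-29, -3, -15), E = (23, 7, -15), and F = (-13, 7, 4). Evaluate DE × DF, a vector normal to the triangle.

(190, -988, 360)

DE = (52, 10, 0)
DF = (16, 10, 19)
i: 10·19 - 0·10 = 190 - 0 = 190
j: 0·16 - 52·19 = 0 - 988 = -988
k: 52·10 - 10·16 = 520 - 160 = 360
DE × DF = (190, -988, 360)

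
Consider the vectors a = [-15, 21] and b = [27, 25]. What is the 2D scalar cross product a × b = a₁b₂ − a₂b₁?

(-15)·25 - 21·27 = -375 - 567 = -942

-942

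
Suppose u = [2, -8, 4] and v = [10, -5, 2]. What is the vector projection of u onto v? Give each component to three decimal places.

(5.271, -2.636, 1.054)

u · v = 2·10 + (-8)·(-5) + 4·2 = 20 + 40 + 8 = 68
|v|² = 100 + 25 + 4 = 129
proj_v u = (68/129) · (10, -5, 2) ≈ (5.271, -2.636, 1.054)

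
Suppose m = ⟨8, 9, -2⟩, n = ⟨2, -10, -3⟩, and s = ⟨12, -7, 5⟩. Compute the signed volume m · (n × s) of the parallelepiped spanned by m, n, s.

-1194

n × s:
i: (-10)·5 - (-3)·(-7) = -50 - 21 = -71
j: (-3)·12 - 2·5 = -36 - 10 = -46
k: 2·(-7) - (-10)·12 = -14 - (-120) = 106
n × s = (-71, -46, 106)
m · (n × s) = 8·(-71) + 9·(-46) + (-2)·106 = -568 - 414 - 212 = -1194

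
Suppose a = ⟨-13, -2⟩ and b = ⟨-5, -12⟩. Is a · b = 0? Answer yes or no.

a · b = (-13)·(-5) + (-2)·(-12) = 65 + 24 = 89
Nonzero, so the vectors are not orthogonal.

no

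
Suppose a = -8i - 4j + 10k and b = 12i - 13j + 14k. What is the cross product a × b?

(74, 232, 152)

i: (-4)·14 - 10·(-13) = -56 - (-130) = 74
j: 10·12 - (-8)·14 = 120 - (-112) = 232
k: (-8)·(-13) - (-4)·12 = 104 - (-48) = 152
a × b = (74, 232, 152)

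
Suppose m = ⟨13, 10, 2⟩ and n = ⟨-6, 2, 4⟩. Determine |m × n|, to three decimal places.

i: 10·4 - 2·2 = 40 - 4 = 36
j: 2·(-6) - 13·4 = -12 - 52 = -64
k: 13·2 - 10·(-6) = 26 - (-60) = 86
m × n = (36, -64, 86)
|m × n| = √(36² + (-64)² + 86²) = √12788 ≈ 113.0840

113.084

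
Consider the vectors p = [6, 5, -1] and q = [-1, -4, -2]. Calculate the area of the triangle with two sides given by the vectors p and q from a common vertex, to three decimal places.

i: 5·(-2) - (-1)·(-4) = -10 - 4 = -14
j: (-1)·(-1) - 6·(-2) = 1 - (-12) = 13
k: 6·(-4) - 5·(-1) = -24 - (-5) = -19
p × q = (-14, 13, -19)
|p × q| = √((-14)² + 13² + (-19)²) = √726 ≈ 26.9444
area = ½ · 26.9444 ≈ 13.472

13.472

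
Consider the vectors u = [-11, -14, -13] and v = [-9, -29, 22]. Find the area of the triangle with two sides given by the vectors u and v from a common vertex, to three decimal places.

398.546

i: (-14)·22 - (-13)·(-29) = -308 - 377 = -685
j: (-13)·(-9) - (-11)·22 = 117 - (-242) = 359
k: (-11)·(-29) - (-14)·(-9) = 319 - 126 = 193
u × v = (-685, 359, 193)
|u × v| = √((-685)² + 359² + 193²) = √635355 ≈ 797.0916
area = ½ · 797.0916 ≈ 398.546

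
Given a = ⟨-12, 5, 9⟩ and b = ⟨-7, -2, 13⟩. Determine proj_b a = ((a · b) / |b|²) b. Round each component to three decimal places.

a · b = (-12)·(-7) + 5·(-2) + 9·13 = 84 - 10 + 117 = 191
|b|² = 49 + 4 + 169 = 222
proj_b a = (191/222) · (-7, -2, 13) ≈ (-6.023, -1.721, 11.185)

(-6.023, -1.721, 11.185)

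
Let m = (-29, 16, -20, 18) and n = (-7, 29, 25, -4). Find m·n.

95

m · n = (-29)·(-7) + 16·29 + (-20)·25 + 18·(-4) = 203 + 464 - 500 - 72 = 95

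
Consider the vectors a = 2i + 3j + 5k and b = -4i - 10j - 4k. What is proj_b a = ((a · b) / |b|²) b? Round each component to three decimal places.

(1.758, 4.394, 1.758)

a · b = 2·(-4) + 3·(-10) + 5·(-4) = -8 - 30 - 20 = -58
|b|² = 16 + 100 + 16 = 132
proj_b a = (-58/132) · (-4, -10, -4) ≈ (1.758, 4.394, 1.758)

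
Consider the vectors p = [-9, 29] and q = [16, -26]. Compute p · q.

-898

p · q = (-9)·16 + 29·(-26) = -144 - 754 = -898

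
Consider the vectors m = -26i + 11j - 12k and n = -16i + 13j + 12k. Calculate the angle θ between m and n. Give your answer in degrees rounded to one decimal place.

55.4

m · n = (-26)·(-16) + 11·13 + (-12)·12 = 416 + 143 - 144 = 415
|m|² = 676 + 121 + 144 = 941,  |m| = √941 ≈ 30.675723
|n|² = 256 + 169 + 144 = 569,  |n| = √569 ≈ 23.853721
cos θ = 415 / (30.675723 · 23.853721) ≈ 0.56715
θ = arccos(0.56715) ≈ 55.4°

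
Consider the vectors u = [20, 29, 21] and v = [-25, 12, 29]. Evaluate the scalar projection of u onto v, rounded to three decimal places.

u · v = 20·(-25) + 29·12 + 21·29 = -500 + 348 + 609 = 457
|v| = √(625 + 144 + 841) = √1610 ≈ 40.1248
comp_v u = 457 / √1610 ≈ 11.389

11.389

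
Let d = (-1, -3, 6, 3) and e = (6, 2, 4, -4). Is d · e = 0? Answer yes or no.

yes

d · e = (-1)·6 + (-3)·2 + 6·4 + 3·(-4) = -6 - 6 + 24 - 12 = 0
Zero, so the vectors are orthogonal.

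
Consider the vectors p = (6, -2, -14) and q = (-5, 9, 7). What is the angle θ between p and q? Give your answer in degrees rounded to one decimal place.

139.8

p · q = 6·(-5) + (-2)·9 + (-14)·7 = -30 - 18 - 98 = -146
|p|² = 36 + 4 + 196 = 236,  |p| = √236 ≈ 15.362291
|q|² = 25 + 81 + 49 = 155,  |q| = √155 ≈ 12.449900
cos θ = -146 / (15.362291 · 12.449900) ≈ -0.76336
θ = arccos(-0.76336) ≈ 139.8°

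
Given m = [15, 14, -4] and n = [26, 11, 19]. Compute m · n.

m · n = 15·26 + 14·11 + (-4)·19 = 390 + 154 - 76 = 468

468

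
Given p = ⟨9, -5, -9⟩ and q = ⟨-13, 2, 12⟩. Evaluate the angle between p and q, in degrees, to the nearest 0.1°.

p · q = 9·(-13) + (-5)·2 + (-9)·12 = -117 - 10 - 108 = -235
|p|² = 81 + 25 + 81 = 187,  |p| = √187 ≈ 13.674794
|q|² = 169 + 4 + 144 = 317,  |q| = √317 ≈ 17.804494
cos θ = -235 / (13.674794 · 17.804494) ≈ -0.96520
θ = arccos(-0.96520) ≈ 164.8°

164.8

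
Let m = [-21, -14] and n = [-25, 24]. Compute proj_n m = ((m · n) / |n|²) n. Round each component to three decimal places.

m · n = (-21)·(-25) + (-14)·24 = 525 - 336 = 189
|n|² = 625 + 576 = 1201
proj_n m = (189/1201) · (-25, 24) ≈ (-3.934, 3.777)

(-3.934, 3.777)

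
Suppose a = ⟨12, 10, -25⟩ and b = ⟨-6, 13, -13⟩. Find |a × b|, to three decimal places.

422.276

i: 10·(-13) - (-25)·13 = -130 - (-325) = 195
j: (-25)·(-6) - 12·(-13) = 150 - (-156) = 306
k: 12·13 - 10·(-6) = 156 - (-60) = 216
a × b = (195, 306, 216)
|a × b| = √(195² + 306² + 216²) = √178317 ≈ 422.2760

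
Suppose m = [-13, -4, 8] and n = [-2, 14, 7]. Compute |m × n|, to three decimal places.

i: (-4)·7 - 8·14 = -28 - 112 = -140
j: 8·(-2) - (-13)·7 = -16 - (-91) = 75
k: (-13)·14 - (-4)·(-2) = -182 - 8 = -190
m × n = (-140, 75, -190)
|m × n| = √((-140)² + 75² + (-190)²) = √61325 ≈ 247.6388

247.639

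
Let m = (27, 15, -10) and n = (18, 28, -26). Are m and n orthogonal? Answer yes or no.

no

m · n = 27·18 + 15·28 + (-10)·(-26) = 486 + 420 + 260 = 1166
Nonzero, so the vectors are not orthogonal.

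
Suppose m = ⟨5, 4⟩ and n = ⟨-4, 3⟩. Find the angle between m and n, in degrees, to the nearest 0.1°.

104.5

m · n = 5·(-4) + 4·3 = -20 + 12 = -8
|m|² = 25 + 16 = 41,  |m| = √41 ≈ 6.403124
|n|² = 16 + 9 = 25,  |n| = √25 ≈ 5.000000
cos θ = -8 / (6.403124 · 5.000000) ≈ -0.24988
θ = arccos(-0.24988) ≈ 104.5°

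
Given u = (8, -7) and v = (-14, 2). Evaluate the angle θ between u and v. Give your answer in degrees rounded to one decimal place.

146.9

u · v = 8·(-14) + (-7)·2 = -112 - 14 = -126
|u|² = 64 + 49 = 113,  |u| = √113 ≈ 10.630146
|v|² = 196 + 4 = 200,  |v| = √200 ≈ 14.142136
cos θ = -126 / (10.630146 · 14.142136) ≈ -0.83814
θ = arccos(-0.83814) ≈ 146.9°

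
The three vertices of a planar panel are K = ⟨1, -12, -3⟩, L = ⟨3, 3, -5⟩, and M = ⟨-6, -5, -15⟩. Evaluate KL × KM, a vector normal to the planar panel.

KL = (2, 15, -2)
KM = (-7, 7, -12)
i: 15·(-12) - (-2)·7 = -180 - (-14) = -166
j: (-2)·(-7) - 2·(-12) = 14 - (-24) = 38
k: 2·7 - 15·(-7) = 14 - (-105) = 119
KL × KM = (-166, 38, 119)

(-166, 38, 119)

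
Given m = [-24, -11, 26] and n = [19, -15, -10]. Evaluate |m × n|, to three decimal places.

798.922

i: (-11)·(-10) - 26·(-15) = 110 - (-390) = 500
j: 26·19 - (-24)·(-10) = 494 - 240 = 254
k: (-24)·(-15) - (-11)·19 = 360 - (-209) = 569
m × n = (500, 254, 569)
|m × n| = √(500² + 254² + 569²) = √638277 ≈ 798.9224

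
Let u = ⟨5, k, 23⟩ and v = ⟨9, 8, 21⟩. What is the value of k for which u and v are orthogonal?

-66

u · v = 5·9 + k·8 + 23·21 = 528 + 8k
Set equal to 0: 8k = -528, so k = -66.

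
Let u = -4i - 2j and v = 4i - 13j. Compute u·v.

u · v = (-4)·4 + (-2)·(-13) = -16 + 26 = 10

10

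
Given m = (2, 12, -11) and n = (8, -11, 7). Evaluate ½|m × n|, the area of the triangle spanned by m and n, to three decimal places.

i: 12·7 - (-11)·(-11) = 84 - 121 = -37
j: (-11)·8 - 2·7 = -88 - 14 = -102
k: 2·(-11) - 12·8 = -22 - 96 = -118
m × n = (-37, -102, -118)
|m × n| = √((-37)² + (-102)² + (-118)²) = √25697 ≈ 160.3028
area = ½ · 160.3028 ≈ 80.151

80.151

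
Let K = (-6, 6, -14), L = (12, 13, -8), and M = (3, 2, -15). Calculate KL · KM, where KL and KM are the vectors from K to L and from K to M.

KL = L − K = (18, 7, 6)
KM = M − K = (9, -4, -1)
KL · KM = 18·9 + 7·(-4) + 6·(-1) = 162 - 28 - 6 = 128

128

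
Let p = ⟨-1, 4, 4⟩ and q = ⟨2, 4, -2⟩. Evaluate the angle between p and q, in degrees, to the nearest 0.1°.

p · q = (-1)·2 + 4·4 + 4·(-2) = -2 + 16 - 8 = 6
|p|² = 1 + 16 + 16 = 33,  |p| = √33 ≈ 5.744563
|q|² = 4 + 16 + 4 = 24,  |q| = √24 ≈ 4.898979
cos θ = 6 / (5.744563 · 4.898979) ≈ 0.21320
θ = arccos(0.21320) ≈ 77.7°

77.7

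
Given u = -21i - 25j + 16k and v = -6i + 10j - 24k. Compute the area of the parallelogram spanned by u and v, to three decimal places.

826.559

i: (-25)·(-24) - 16·10 = 600 - 160 = 440
j: 16·(-6) - (-21)·(-24) = -96 - 504 = -600
k: (-21)·10 - (-25)·(-6) = -210 - 150 = -360
u × v = (440, -600, -360)
|u × v| = √(440² + (-600)² + (-360)²) = √683200 ≈ 826.5591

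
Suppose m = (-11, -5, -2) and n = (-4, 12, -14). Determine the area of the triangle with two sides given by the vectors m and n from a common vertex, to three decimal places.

i: (-5)·(-14) - (-2)·12 = 70 - (-24) = 94
j: (-2)·(-4) - (-11)·(-14) = 8 - 154 = -146
k: (-11)·12 - (-5)·(-4) = -132 - 20 = -152
m × n = (94, -146, -152)
|m × n| = √(94² + (-146)² + (-152)²) = √53256 ≈ 230.7726
area = ½ · 230.7726 ≈ 115.386

115.386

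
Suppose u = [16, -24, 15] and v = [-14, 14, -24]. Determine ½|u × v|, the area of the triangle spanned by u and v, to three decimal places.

i: (-24)·(-24) - 15·14 = 576 - 210 = 366
j: 15·(-14) - 16·(-24) = -210 - (-384) = 174
k: 16·14 - (-24)·(-14) = 224 - 336 = -112
u × v = (366, 174, -112)
|u × v| = √(366² + 174² + (-112)²) = √176776 ≈ 420.4474
area = ½ · 420.4474 ≈ 210.224

210.224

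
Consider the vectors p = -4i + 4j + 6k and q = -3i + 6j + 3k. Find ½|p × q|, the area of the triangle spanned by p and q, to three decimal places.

13.748

i: 4·3 - 6·6 = 12 - 36 = -24
j: 6·(-3) - (-4)·3 = -18 - (-12) = -6
k: (-4)·6 - 4·(-3) = -24 - (-12) = -12
p × q = (-24, -6, -12)
|p × q| = √((-24)² + (-6)² + (-12)²) = √756 ≈ 27.4955
area = ½ · 27.4955 ≈ 13.748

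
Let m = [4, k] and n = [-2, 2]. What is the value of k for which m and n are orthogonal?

4

m · n = 4·(-2) + k·2 = -8 + 2k
Set equal to 0: 2k = 8, so k = 4.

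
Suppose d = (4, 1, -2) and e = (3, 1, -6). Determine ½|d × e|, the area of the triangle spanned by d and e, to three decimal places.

i: 1·(-6) - (-2)·1 = -6 - (-2) = -4
j: (-2)·3 - 4·(-6) = -6 - (-24) = 18
k: 4·1 - 1·3 = 4 - 3 = 1
d × e = (-4, 18, 1)
|d × e| = √((-4)² + 18² + 1²) = √341 ≈ 18.4662
area = ½ · 18.4662 ≈ 9.233

9.233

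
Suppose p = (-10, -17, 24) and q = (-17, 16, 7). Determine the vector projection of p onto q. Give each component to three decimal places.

(-1.889, 1.778, 0.778)

p · q = (-10)·(-17) + (-17)·16 + 24·7 = 170 - 272 + 168 = 66
|q|² = 289 + 256 + 49 = 594
proj_q p = (66/594) · (-17, 16, 7) ≈ (-1.889, 1.778, 0.778)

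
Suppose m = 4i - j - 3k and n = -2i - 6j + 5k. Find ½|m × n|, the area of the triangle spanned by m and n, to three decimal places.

18.715

i: (-1)·5 - (-3)·(-6) = -5 - 18 = -23
j: (-3)·(-2) - 4·5 = 6 - 20 = -14
k: 4·(-6) - (-1)·(-2) = -24 - 2 = -26
m × n = (-23, -14, -26)
|m × n| = √((-23)² + (-14)² + (-26)²) = √1401 ≈ 37.4299
area = ½ · 37.4299 ≈ 18.715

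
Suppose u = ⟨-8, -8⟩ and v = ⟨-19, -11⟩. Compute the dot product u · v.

u · v = (-8)·(-19) + (-8)·(-11) = 152 + 88 = 240

240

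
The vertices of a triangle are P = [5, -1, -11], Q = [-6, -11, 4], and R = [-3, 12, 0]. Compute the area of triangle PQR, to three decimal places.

PQ = (-11, -10, 15),  PR = (-8, 13, 11)
i: (-10)·11 - 15·13 = -110 - 195 = -305
j: 15·(-8) - (-11)·11 = -120 - (-121) = 1
k: (-11)·13 - (-10)·(-8) = -143 - 80 = -223
PQ × PR = (-305, 1, -223)
|PQ × PR| = √142755 ≈ 377.8293
area = ½ · 377.8293 ≈ 188.915

188.915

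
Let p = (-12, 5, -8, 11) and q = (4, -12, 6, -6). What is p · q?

p · q = (-12)·4 + 5·(-12) + (-8)·6 + 11·(-6) = -48 - 60 - 48 - 66 = -222

-222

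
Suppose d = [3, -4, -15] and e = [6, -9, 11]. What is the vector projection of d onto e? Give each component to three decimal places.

(-2.798, 4.197, -5.130)

d · e = 3·6 + (-4)·(-9) + (-15)·11 = 18 + 36 - 165 = -111
|e|² = 36 + 81 + 121 = 238
proj_e d = (-111/238) · (6, -9, 11) ≈ (-2.798, 4.197, -5.130)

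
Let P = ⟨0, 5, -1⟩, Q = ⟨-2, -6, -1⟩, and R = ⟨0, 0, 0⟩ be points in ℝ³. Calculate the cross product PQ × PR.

(-11, 2, 10)

PQ = (-2, -11, 0)
PR = (0, -5, 1)
i: (-11)·1 - 0·(-5) = -11 - 0 = -11
j: 0·0 - (-2)·1 = 0 - (-2) = 2
k: (-2)·(-5) - (-11)·0 = 10 - 0 = 10
PQ × PR = (-11, 2, 10)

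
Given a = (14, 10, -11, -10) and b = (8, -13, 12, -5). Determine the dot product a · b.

-100

a · b = 14·8 + 10·(-13) + (-11)·12 + (-10)·(-5) = 112 - 130 - 132 + 50 = -100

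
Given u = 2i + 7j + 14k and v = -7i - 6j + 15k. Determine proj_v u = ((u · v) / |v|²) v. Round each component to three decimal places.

(-3.477, -2.981, 7.452)

u · v = 2·(-7) + 7·(-6) + 14·15 = -14 - 42 + 210 = 154
|v|² = 49 + 36 + 225 = 310
proj_v u = (154/310) · (-7, -6, 15) ≈ (-3.477, -2.981, 7.452)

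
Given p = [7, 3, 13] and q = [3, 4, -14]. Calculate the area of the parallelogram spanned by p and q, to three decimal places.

i: 3·(-14) - 13·4 = -42 - 52 = -94
j: 13·3 - 7·(-14) = 39 - (-98) = 137
k: 7·4 - 3·3 = 28 - 9 = 19
p × q = (-94, 137, 19)
|p × q| = √((-94)² + 137² + 19²) = √27966 ≈ 167.2304

167.230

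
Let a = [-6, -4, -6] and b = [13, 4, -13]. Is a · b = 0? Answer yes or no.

a · b = (-6)·13 + (-4)·4 + (-6)·(-13) = -78 - 16 + 78 = -16
Nonzero, so the vectors are not orthogonal.

no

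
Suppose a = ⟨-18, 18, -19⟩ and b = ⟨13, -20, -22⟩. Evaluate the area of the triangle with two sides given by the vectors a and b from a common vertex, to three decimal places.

i: 18·(-22) - (-19)·(-20) = -396 - 380 = -776
j: (-19)·13 - (-18)·(-22) = -247 - 396 = -643
k: (-18)·(-20) - 18·13 = 360 - 234 = 126
a × b = (-776, -643, 126)
|a × b| = √((-776)² + (-643)² + 126²) = √1031501 ≈ 1015.6284
area = ½ · 1015.6284 ≈ 507.814

507.814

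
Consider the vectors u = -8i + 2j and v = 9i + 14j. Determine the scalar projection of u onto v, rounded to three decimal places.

u · v = (-8)·9 + 2·14 = -72 + 28 = -44
|v| = √(81 + 196) = √277 ≈ 16.6433
comp_v u = -44 / √277 ≈ -2.644

-2.644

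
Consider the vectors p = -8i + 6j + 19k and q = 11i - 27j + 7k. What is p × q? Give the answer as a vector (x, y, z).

i: 6·7 - 19·(-27) = 42 - (-513) = 555
j: 19·11 - (-8)·7 = 209 - (-56) = 265
k: (-8)·(-27) - 6·11 = 216 - 66 = 150
p × q = (555, 265, 150)

(555, 265, 150)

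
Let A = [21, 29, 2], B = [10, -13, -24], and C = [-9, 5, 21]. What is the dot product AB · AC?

844

AB = B − A = (-11, -42, -26)
AC = C − A = (-30, -24, 19)
AB · AC = (-11)·(-30) + (-42)·(-24) + (-26)·19 = 330 + 1008 - 494 = 844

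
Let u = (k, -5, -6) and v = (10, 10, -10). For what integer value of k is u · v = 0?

-1

u · v = k·10 + (-5)·10 + (-6)·(-10) = 10 + 10k
Set equal to 0: 10k = -10, so k = -1.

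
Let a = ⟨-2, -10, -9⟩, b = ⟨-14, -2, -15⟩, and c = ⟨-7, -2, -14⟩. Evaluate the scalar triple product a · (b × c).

b × c:
i: (-2)·(-14) - (-15)·(-2) = 28 - 30 = -2
j: (-15)·(-7) - (-14)·(-14) = 105 - 196 = -91
k: (-14)·(-2) - (-2)·(-7) = 28 - 14 = 14
b × c = (-2, -91, 14)
a · (b × c) = (-2)·(-2) + (-10)·(-91) + (-9)·14 = 4 + 910 - 126 = 788

788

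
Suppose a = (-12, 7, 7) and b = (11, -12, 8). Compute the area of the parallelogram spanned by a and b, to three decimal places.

i: 7·8 - 7·(-12) = 56 - (-84) = 140
j: 7·11 - (-12)·8 = 77 - (-96) = 173
k: (-12)·(-12) - 7·11 = 144 - 77 = 67
a × b = (140, 173, 67)
|a × b| = √(140² + 173² + 67²) = √54018 ≈ 232.4177

232.418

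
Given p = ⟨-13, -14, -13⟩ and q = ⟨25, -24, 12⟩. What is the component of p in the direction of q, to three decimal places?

-3.954

p · q = (-13)·25 + (-14)·(-24) + (-13)·12 = -325 + 336 - 156 = -145
|q| = √(625 + 576 + 144) = √1345 ≈ 36.6742
comp_q p = -145 / √1345 ≈ -3.954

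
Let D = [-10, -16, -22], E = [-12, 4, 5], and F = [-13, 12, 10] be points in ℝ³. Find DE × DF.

(-116, -17, 4)

DE = (-2, 20, 27)
DF = (-3, 28, 32)
i: 20·32 - 27·28 = 640 - 756 = -116
j: 27·(-3) - (-2)·32 = -81 - (-64) = -17
k: (-2)·28 - 20·(-3) = -56 - (-60) = 4
DE × DF = (-116, -17, 4)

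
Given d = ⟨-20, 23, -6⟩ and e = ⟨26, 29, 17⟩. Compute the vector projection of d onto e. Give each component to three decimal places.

(0.648, 0.723, 0.424)

d · e = (-20)·26 + 23·29 + (-6)·17 = -520 + 667 - 102 = 45
|e|² = 676 + 841 + 289 = 1806
proj_e d = (45/1806) · (26, 29, 17) ≈ (0.648, 0.723, 0.424)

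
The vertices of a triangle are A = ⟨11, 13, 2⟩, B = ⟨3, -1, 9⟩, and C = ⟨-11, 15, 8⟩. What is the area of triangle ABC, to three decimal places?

AB = (-8, -14, 7),  AC = (-22, 2, 6)
i: (-14)·6 - 7·2 = -84 - 14 = -98
j: 7·(-22) - (-8)·6 = -154 - (-48) = -106
k: (-8)·2 - (-14)·(-22) = -16 - 308 = -324
AB × AC = (-98, -106, -324)
|AB × AC| = √125816 ≈ 354.7055
area = ½ · 354.7055 ≈ 177.353

177.353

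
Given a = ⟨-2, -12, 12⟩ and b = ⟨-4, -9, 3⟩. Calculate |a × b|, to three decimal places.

88.589

i: (-12)·3 - 12·(-9) = -36 - (-108) = 72
j: 12·(-4) - (-2)·3 = -48 - (-6) = -42
k: (-2)·(-9) - (-12)·(-4) = 18 - 48 = -30
a × b = (72, -42, -30)
|a × b| = √(72² + (-42)² + (-30)²) = √7848 ≈ 88.5889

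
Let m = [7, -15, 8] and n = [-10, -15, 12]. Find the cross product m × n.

(-60, -164, -255)

i: (-15)·12 - 8·(-15) = -180 - (-120) = -60
j: 8·(-10) - 7·12 = -80 - 84 = -164
k: 7·(-15) - (-15)·(-10) = -105 - 150 = -255
m × n = (-60, -164, -255)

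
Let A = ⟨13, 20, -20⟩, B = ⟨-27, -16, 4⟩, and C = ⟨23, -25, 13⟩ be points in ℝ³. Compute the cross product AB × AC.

AB = (-40, -36, 24)
AC = (10, -45, 33)
i: (-36)·33 - 24·(-45) = -1188 - (-1080) = -108
j: 24·10 - (-40)·33 = 240 - (-1320) = 1560
k: (-40)·(-45) - (-36)·10 = 1800 - (-360) = 2160
AB × AC = (-108, 1560, 2160)

(-108, 1560, 2160)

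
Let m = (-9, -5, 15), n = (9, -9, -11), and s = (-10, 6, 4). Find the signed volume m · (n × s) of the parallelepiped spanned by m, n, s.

-1180

n × s:
i: (-9)·4 - (-11)·6 = -36 - (-66) = 30
j: (-11)·(-10) - 9·4 = 110 - 36 = 74
k: 9·6 - (-9)·(-10) = 54 - 90 = -36
n × s = (30, 74, -36)
m · (n × s) = (-9)·30 + (-5)·74 + 15·(-36) = -270 - 370 - 540 = -1180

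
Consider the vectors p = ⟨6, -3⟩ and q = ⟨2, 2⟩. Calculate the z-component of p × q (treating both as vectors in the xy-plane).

6·2 - (-3)·2 = 12 - (-6) = 18

18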